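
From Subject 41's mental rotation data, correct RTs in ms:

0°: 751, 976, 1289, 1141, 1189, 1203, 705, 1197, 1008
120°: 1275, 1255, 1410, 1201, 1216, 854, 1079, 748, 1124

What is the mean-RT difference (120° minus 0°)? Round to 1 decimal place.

78.1 ms

M(0°) = 9459/9 = 1051.000
M(120°) = 10162/9 = 1129.111
Difference = 1129.111 − 1051.000 = 78.111 ms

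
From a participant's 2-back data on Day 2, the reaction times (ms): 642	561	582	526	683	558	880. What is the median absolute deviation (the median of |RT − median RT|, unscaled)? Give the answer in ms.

Sorted: 526, 558, 561, 582, 642, 683, 880 → median = 582
|x − 582|: 60, 21, 0, 56, 101, 24, 298
Sorted deviations: 0, 21, 24, 56, 60, 101, 298 → MAD = 56

56 ms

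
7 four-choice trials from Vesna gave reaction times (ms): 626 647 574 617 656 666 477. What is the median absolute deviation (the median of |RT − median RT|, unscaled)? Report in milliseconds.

30 ms

Sorted: 477, 574, 617, 626, 647, 656, 666 → median = 626
|x − 626|: 0, 21, 52, 9, 30, 40, 149
Sorted deviations: 0, 9, 21, 30, 40, 52, 149 → MAD = 30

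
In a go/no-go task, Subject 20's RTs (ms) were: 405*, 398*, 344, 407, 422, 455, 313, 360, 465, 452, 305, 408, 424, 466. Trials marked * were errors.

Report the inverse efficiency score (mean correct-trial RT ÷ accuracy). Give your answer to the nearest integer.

Correct trials (n=12): 344, 407, 422, 455, 313, 360, 465, 452, 305, 408, 424, 466
Mean correct RT = 4821/12 = 401.7500 ms
Proportion correct = 12/14
IES = 401.7500 / (12/14) = 468.708 ms

469 ms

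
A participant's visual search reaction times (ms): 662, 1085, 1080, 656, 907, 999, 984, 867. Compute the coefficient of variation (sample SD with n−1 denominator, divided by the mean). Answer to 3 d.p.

0.187

n = 8, Σ = 7240, M = 905.0000
Σ(x−M)² = 200600.000; s = √(200600.000/7) = 169.2842
CV = 169.2842 / 905.0000 = 0.18705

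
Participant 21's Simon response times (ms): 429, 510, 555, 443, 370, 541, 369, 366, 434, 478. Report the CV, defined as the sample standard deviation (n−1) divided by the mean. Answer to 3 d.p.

0.156

n = 10, Σ = 4495, M = 449.5000
Σ(x−M)² = 44450.500; s = √(44450.500/9) = 70.2776
CV = 70.2776 / 449.5000 = 0.15635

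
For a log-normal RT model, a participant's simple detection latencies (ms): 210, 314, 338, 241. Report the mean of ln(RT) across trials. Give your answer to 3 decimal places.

5.601

ln(RT): 5.3471, 5.7494, 5.8230, 5.4848
Σ ln(RT) = 22.4043
Mean = 22.4043/4 = 5.60109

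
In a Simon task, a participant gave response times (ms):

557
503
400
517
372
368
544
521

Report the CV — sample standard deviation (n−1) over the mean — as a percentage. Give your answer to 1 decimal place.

16.7%

n = 8, Σ = 3782, M = 472.7500
Σ(x−M)² = 43791.500; s = √(43791.500/7) = 79.0944
CV = 79.0944 / 472.7500 = 0.16731 = 16.731%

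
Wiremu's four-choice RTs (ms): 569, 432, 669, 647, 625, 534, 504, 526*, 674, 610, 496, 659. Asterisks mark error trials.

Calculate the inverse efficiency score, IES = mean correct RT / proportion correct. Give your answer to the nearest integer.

637 ms

Correct trials (n=11): 569, 432, 669, 647, 625, 534, 504, 674, 610, 496, 659
Mean correct RT = 6419/11 = 583.5455 ms
Proportion correct = 11/12
IES = 583.5455 / (11/12) = 636.595 ms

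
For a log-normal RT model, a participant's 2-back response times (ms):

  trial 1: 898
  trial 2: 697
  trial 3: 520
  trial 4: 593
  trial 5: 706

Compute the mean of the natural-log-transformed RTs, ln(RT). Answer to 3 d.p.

6.509

ln(RT): 6.8002, 6.5468, 6.2538, 6.3852, 6.5596
Σ ln(RT) = 32.5456
Mean = 32.5456/5 = 6.50912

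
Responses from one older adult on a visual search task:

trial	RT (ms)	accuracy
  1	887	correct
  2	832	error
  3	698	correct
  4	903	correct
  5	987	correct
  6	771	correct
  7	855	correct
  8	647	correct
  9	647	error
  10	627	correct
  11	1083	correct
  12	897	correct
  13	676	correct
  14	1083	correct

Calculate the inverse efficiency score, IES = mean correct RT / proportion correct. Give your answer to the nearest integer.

983 ms

Correct trials (n=12): 887, 698, 903, 987, 771, 855, 647, 627, 1083, 897, 676, 1083
Mean correct RT = 10114/12 = 842.8333 ms
Proportion correct = 12/14
IES = 842.8333 / (12/14) = 983.306 ms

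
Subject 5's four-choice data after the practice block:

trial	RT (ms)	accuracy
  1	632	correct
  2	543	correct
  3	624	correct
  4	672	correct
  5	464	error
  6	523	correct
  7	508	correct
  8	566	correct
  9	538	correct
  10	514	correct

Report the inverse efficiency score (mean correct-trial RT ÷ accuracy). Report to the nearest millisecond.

632 ms

Correct trials (n=9): 632, 543, 624, 672, 523, 508, 566, 538, 514
Mean correct RT = 5120/9 = 568.8889 ms
Proportion correct = 9/10
IES = 568.8889 / (9/10) = 632.099 ms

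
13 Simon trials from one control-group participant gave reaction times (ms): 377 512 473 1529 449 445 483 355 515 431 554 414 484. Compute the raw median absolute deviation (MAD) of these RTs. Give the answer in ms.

42 ms

Sorted: 355, 377, 414, 431, 445, 449, 473, 483, 484, 512, 515, 554, 1529 → median = 473
|x − 473|: 96, 39, 0, 1056, 24, 28, 10, 118, 42, 42, 81, 59, 11
Sorted deviations: 0, 10, 11, 24, 28, 39, 42, 42, 59, 81, 96, 118, 1056 → MAD = 42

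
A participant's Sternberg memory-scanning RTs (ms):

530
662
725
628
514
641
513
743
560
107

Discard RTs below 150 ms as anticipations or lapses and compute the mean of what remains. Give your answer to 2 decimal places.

612.89 ms

Excluded: 107
Retained (n=9): Σ = 5516
Mean = 5516/9 = 612.8889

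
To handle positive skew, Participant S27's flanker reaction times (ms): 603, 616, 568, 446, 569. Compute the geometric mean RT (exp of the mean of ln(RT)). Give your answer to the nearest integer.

557 ms

ln(RT): 6.4019, 6.4232, 6.3421, 6.1003, 6.3439
Mean ln(RT) = 31.6115/5 = 6.32230
Geometric mean = exp(6.32230) = 556.85 ms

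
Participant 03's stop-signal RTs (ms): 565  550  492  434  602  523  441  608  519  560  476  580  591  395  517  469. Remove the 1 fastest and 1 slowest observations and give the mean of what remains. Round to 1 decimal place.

Sorted: 395, 434, 441, 469, 476, 492, 517, 519, 523, 550, 560, 565, 580, 591, 602, 608
Drop lowest 1 (395) and highest 1 (608)
Remaining (n=14): Σ = 7319, mean = 7319/14 = 522.786

522.8 ms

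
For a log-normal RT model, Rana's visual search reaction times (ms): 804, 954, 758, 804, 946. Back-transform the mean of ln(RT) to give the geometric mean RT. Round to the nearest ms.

849 ms

ln(RT): 6.6896, 6.8607, 6.6307, 6.6896, 6.8522
Mean ln(RT) = 33.7228/5 = 6.74456
Geometric mean = exp(6.74456) = 849.42 ms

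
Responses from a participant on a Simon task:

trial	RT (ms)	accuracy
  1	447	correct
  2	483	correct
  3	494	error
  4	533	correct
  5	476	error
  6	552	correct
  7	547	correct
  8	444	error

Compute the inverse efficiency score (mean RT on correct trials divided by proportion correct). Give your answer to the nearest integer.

Correct trials (n=5): 447, 483, 533, 552, 547
Mean correct RT = 2562/5 = 512.4000 ms
Proportion correct = 5/8
IES = 512.4000 / (5/8) = 819.840 ms

820 ms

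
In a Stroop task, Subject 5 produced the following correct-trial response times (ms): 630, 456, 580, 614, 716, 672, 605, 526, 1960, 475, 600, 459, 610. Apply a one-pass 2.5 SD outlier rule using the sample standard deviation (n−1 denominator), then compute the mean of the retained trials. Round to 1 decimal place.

n = 13, ΣRT = 8903, M = 684.846
Σ(x−M)² = 1837993.69; s = √(1837993.69/12) = 391.364
Cutoffs: 684.846 ± 2.5·391.364 → [-293.6, 1663.3]
Outside: 1960 → excluded.
Retained (n=12): Σ = 6943, mean = 6943/12 = 578.583

578.6 ms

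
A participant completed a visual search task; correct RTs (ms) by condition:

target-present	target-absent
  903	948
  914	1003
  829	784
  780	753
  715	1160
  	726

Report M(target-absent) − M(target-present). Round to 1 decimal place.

M(target-present) = 4141/5 = 828.200
M(target-absent) = 5374/6 = 895.667
Difference = 895.667 − 828.200 = 67.467 ms

67.5 ms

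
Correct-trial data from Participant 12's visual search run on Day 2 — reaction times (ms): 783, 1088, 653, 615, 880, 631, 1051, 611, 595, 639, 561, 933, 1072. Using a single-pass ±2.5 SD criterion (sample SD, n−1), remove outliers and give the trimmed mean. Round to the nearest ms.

n = 13, ΣRT = 10112, M = 777.846
Σ(x−M)² = 483109.69; s = √(483109.69/12) = 200.647
Cutoffs: 777.846 ± 2.5·200.647 → [276.2, 1279.5]
No RTs fall outside the cutoffs; all 13 retained. Mean = 10112/13 = 777.846

778 ms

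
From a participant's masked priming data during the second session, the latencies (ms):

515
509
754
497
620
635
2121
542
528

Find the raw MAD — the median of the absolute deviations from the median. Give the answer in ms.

Sorted: 497, 509, 515, 528, 542, 620, 635, 754, 2121 → median = 542
|x − 542|: 27, 33, 212, 45, 78, 93, 1579, 0, 14
Sorted deviations: 0, 14, 27, 33, 45, 78, 93, 212, 1579 → MAD = 45

45 ms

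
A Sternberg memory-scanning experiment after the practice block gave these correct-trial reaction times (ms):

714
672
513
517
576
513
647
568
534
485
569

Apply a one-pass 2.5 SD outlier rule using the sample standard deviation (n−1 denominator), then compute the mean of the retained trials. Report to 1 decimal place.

n = 11, ΣRT = 6308, M = 573.455
Σ(x−M)² = 54806.73; s = √(54806.73/10) = 74.032
Cutoffs: 573.455 ± 2.5·74.032 → [388.4, 758.5]
No RTs fall outside the cutoffs; all 11 retained. Mean = 6308/11 = 573.455

573.5 ms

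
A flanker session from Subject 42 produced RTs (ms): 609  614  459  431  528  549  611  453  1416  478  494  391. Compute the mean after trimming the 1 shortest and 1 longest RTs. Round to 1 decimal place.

Sorted: 391, 431, 453, 459, 478, 494, 528, 549, 609, 611, 614, 1416
Drop lowest 1 (391) and highest 1 (1416)
Remaining (n=10): Σ = 5226, mean = 5226/10 = 522.600

522.6 ms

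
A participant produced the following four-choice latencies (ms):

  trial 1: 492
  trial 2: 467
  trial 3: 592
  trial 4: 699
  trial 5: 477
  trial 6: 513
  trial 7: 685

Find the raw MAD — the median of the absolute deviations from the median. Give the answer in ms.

Sorted: 467, 477, 492, 513, 592, 685, 699 → median = 513
|x − 513|: 21, 46, 79, 186, 36, 0, 172
Sorted deviations: 0, 21, 36, 46, 79, 172, 186 → MAD = 46

46 ms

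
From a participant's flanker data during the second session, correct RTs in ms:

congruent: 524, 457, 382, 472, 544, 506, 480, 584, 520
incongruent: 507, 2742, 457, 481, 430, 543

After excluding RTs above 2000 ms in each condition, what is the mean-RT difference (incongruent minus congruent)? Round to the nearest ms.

-13 ms

incongruent: exclude 2742
M(congruent) = 4469/9 = 496.556
M(incongruent) = 2418/5 = 483.600
Difference = 483.600 − 496.556 = -12.956 ms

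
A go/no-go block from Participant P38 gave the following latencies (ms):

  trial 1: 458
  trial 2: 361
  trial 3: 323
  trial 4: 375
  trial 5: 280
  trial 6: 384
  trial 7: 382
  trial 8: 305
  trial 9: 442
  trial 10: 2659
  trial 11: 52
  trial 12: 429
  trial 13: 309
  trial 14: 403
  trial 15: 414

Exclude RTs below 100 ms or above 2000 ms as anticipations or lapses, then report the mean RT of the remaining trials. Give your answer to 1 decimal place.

Excluded: 52, 2659
Retained (n=13): Σ = 4865
Mean = 4865/13 = 374.2308

374.2 ms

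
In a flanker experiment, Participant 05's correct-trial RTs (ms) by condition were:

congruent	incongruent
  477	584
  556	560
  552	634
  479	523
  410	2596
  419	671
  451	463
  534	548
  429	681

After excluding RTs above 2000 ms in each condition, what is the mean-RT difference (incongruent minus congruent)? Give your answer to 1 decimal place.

104.4 ms

incongruent: exclude 2596
M(congruent) = 4307/9 = 478.556
M(incongruent) = 4664/8 = 583.000
Difference = 583.000 − 478.556 = 104.444 ms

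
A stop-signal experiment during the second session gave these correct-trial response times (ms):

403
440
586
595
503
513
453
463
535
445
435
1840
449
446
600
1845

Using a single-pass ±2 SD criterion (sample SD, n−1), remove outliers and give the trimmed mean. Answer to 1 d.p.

n = 16, ΣRT = 10551, M = 659.438
Σ(x−M)² = 3255077.94; s = √(3255077.94/15) = 465.838
Cutoffs: 659.438 ± 2·465.838 → [-272.2, 1591.1]
Outside: 1840, 1845 → excluded.
Retained (n=14): Σ = 6866, mean = 6866/14 = 490.429

490.4 ms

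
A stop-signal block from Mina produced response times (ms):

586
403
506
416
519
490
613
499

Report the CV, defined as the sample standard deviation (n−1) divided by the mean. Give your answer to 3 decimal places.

0.144

n = 8, Σ = 4032, M = 504.0000
Σ(x−M)² = 37000.000; s = √(37000.000/7) = 72.7029
CV = 72.7029 / 504.0000 = 0.14425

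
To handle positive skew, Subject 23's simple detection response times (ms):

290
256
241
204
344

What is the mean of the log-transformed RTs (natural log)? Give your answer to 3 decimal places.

5.572

ln(RT): 5.6699, 5.5452, 5.4848, 5.3181, 5.8406
Σ ln(RT) = 27.8586
Mean = 27.8586/5 = 5.57172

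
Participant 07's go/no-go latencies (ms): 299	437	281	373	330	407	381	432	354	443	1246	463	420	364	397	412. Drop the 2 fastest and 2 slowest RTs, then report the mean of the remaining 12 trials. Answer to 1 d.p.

Sorted: 281, 299, 330, 354, 364, 373, 381, 397, 407, 412, 420, 432, 437, 443, 463, 1246
Drop lowest 2 (281, 299) and highest 2 (463, 1246)
Remaining (n=12): Σ = 4750, mean = 4750/12 = 395.833

395.8 ms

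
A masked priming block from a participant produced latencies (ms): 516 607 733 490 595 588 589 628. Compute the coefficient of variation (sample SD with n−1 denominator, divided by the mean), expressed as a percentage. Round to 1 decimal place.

12.4%

n = 8, Σ = 4746, M = 593.2500
Σ(x−M)² = 37603.500; s = √(37603.500/7) = 73.2934
CV = 73.2934 / 593.2500 = 0.12355 = 12.355%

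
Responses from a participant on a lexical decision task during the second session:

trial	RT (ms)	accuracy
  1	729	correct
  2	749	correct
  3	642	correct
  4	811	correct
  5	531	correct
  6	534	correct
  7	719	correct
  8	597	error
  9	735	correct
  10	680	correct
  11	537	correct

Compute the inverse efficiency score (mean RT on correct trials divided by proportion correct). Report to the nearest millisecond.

733 ms

Correct trials (n=10): 729, 749, 642, 811, 531, 534, 719, 735, 680, 537
Mean correct RT = 6667/10 = 666.7000 ms
Proportion correct = 10/11
IES = 666.7000 / (10/11) = 733.370 ms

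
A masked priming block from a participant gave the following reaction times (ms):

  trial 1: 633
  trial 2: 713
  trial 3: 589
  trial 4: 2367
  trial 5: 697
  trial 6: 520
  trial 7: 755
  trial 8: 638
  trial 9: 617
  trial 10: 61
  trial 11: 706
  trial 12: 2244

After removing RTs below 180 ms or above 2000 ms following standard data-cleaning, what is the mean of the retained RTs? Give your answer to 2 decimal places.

Excluded: 61, 2244, 2367
Retained (n=9): Σ = 5868
Mean = 5868/9 = 652.0000

652.00 ms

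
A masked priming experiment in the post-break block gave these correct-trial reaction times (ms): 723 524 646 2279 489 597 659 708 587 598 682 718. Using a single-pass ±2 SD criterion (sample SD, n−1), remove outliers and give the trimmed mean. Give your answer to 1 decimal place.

630.1 ms

n = 12, ΣRT = 9210, M = 767.500
Σ(x−M)² = 2553683.00; s = √(2553683.00/11) = 481.823
Cutoffs: 767.500 ± 2·481.823 → [-196.1, 1731.1]
Outside: 2279 → excluded.
Retained (n=11): Σ = 6931, mean = 6931/11 = 630.091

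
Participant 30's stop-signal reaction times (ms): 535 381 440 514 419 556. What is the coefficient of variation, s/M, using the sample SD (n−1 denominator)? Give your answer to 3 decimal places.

n = 6, Σ = 2845, M = 474.1667
Σ(x−M)² = 24874.833; s = √(24874.833/5) = 70.5334
CV = 70.5334 / 474.1667 = 0.14875

0.149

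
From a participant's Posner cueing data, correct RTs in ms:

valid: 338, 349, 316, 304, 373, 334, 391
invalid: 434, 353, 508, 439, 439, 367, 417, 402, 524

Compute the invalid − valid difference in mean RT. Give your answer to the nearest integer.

88 ms

M(valid) = 2405/7 = 343.571
M(invalid) = 3883/9 = 431.444
Difference = 431.444 − 343.571 = 87.873 ms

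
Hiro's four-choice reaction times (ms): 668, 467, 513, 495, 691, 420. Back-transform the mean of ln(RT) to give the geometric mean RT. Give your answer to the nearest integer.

533 ms

ln(RT): 6.5043, 6.1463, 6.2403, 6.2046, 6.5381, 6.0403
Mean ln(RT) = 37.6738/6 = 6.27897
Geometric mean = exp(6.27897) = 533.24 ms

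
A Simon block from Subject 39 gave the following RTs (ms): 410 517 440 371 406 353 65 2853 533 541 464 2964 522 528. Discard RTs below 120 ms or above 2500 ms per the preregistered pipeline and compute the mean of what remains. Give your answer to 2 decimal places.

Excluded: 65, 2853, 2964
Retained (n=11): Σ = 5085
Mean = 5085/11 = 462.2727

462.27 ms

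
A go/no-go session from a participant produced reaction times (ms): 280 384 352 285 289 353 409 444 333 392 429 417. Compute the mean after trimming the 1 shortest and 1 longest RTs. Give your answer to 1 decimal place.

Sorted: 280, 285, 289, 333, 352, 353, 384, 392, 409, 417, 429, 444
Drop lowest 1 (280) and highest 1 (444)
Remaining (n=10): Σ = 3643, mean = 3643/10 = 364.300

364.3 ms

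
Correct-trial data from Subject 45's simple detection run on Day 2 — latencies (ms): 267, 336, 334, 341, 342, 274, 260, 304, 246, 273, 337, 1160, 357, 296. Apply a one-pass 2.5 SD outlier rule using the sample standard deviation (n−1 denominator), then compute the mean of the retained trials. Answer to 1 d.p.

n = 14, ΣRT = 5127, M = 366.214
Σ(x−M)² = 695776.36; s = √(695776.36/13) = 231.347
Cutoffs: 366.214 ± 2.5·231.347 → [-212.2, 944.6]
Outside: 1160 → excluded.
Retained (n=13): Σ = 3967, mean = 3967/13 = 305.154

305.2 ms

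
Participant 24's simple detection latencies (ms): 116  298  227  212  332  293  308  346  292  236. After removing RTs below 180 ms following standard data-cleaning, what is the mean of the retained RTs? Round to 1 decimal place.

Excluded: 116
Retained (n=9): Σ = 2544
Mean = 2544/9 = 282.6667

282.7 ms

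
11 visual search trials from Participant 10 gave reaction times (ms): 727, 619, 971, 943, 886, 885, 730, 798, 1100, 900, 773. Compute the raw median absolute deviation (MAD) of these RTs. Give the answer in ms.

87 ms

Sorted: 619, 727, 730, 773, 798, 885, 886, 900, 943, 971, 1100 → median = 885
|x − 885|: 158, 266, 86, 58, 1, 0, 155, 87, 215, 15, 112
Sorted deviations: 0, 1, 15, 58, 86, 87, 112, 155, 158, 215, 266 → MAD = 87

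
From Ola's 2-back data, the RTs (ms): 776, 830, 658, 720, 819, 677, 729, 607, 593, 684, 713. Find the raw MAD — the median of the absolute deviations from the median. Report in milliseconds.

Sorted: 593, 607, 658, 677, 684, 713, 720, 729, 776, 819, 830 → median = 713
|x − 713|: 63, 117, 55, 7, 106, 36, 16, 106, 120, 29, 0
Sorted deviations: 0, 7, 16, 29, 36, 55, 63, 106, 106, 117, 120 → MAD = 55

55 ms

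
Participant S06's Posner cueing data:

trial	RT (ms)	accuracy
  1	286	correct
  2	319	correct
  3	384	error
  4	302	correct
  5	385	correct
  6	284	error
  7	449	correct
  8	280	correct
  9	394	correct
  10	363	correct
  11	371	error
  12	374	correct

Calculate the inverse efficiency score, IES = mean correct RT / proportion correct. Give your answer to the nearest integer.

467 ms

Correct trials (n=9): 286, 319, 302, 385, 449, 280, 394, 363, 374
Mean correct RT = 3152/9 = 350.2222 ms
Proportion correct = 9/12
IES = 350.2222 / (9/12) = 466.963 ms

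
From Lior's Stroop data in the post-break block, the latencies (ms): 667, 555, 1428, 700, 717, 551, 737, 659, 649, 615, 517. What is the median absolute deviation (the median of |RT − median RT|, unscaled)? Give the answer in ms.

Sorted: 517, 551, 555, 615, 649, 659, 667, 700, 717, 737, 1428 → median = 659
|x − 659|: 8, 104, 769, 41, 58, 108, 78, 0, 10, 44, 142
Sorted deviations: 0, 8, 10, 41, 44, 58, 78, 104, 108, 142, 769 → MAD = 58

58 ms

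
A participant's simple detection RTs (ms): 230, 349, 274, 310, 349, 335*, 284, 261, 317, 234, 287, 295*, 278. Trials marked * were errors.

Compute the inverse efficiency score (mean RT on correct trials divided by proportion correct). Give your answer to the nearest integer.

Correct trials (n=11): 230, 349, 274, 310, 349, 284, 261, 317, 234, 287, 278
Mean correct RT = 3173/11 = 288.4545 ms
Proportion correct = 11/13
IES = 288.4545 / (11/13) = 340.901 ms

341 ms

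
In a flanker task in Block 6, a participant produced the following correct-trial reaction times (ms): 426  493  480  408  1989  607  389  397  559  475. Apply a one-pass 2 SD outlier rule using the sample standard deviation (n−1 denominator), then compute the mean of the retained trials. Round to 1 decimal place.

470.4 ms

n = 10, ΣRT = 6223, M = 622.300
Σ(x−M)² = 2120422.10; s = √(2120422.10/9) = 485.389
Cutoffs: 622.300 ± 2·485.389 → [-348.5, 1593.1]
Outside: 1989 → excluded.
Retained (n=9): Σ = 4234, mean = 4234/9 = 470.444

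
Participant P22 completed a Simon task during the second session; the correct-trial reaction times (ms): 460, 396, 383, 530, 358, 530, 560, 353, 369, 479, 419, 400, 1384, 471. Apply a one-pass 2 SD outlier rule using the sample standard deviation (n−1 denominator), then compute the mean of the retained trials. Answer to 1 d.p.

439.1 ms

n = 14, ΣRT = 7092, M = 506.571
Σ(x−M)² = 889133.43; s = √(889133.43/13) = 261.524
Cutoffs: 506.571 ± 2·261.524 → [-16.5, 1029.6]
Outside: 1384 → excluded.
Retained (n=13): Σ = 5708, mean = 5708/13 = 439.077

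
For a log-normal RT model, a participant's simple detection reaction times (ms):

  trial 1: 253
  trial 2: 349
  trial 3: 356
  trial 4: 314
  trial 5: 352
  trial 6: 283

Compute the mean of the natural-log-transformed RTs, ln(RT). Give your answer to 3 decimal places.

ln(RT): 5.5334, 5.8551, 5.8749, 5.7494, 5.8636, 5.6454
Σ ln(RT) = 34.5219
Mean = 34.5219/6 = 5.75364

5.754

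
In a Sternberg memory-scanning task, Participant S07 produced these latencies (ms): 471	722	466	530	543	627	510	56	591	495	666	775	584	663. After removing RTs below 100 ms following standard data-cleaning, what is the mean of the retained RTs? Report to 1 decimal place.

587.9 ms

Excluded: 56
Retained (n=13): Σ = 7643
Mean = 7643/13 = 587.9231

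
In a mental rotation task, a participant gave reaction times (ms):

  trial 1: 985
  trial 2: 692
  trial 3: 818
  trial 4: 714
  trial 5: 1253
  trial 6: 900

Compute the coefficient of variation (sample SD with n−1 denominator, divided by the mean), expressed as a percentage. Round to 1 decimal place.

n = 6, Σ = 5362, M = 893.6667
Σ(x−M)² = 216177.333; s = √(216177.333/5) = 207.9314
CV = 207.9314 / 893.6667 = 0.23267 = 23.267%

23.3%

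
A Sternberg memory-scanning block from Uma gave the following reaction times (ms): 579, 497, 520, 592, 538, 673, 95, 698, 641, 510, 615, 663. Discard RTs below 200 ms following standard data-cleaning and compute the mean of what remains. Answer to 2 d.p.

Excluded: 95
Retained (n=11): Σ = 6526
Mean = 6526/11 = 593.2727

593.27 ms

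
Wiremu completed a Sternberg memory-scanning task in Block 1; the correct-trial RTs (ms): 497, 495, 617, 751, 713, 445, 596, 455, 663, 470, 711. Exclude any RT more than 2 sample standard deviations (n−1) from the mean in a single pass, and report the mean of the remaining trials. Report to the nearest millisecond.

n = 11, ΣRT = 6413, M = 583.000
Σ(x−M)² = 132570.00; s = √(132570.00/10) = 115.139
Cutoffs: 583.000 ± 2·115.139 → [352.7, 813.3]
No RTs fall outside the cutoffs; all 11 retained. Mean = 6413/11 = 583.000

583 ms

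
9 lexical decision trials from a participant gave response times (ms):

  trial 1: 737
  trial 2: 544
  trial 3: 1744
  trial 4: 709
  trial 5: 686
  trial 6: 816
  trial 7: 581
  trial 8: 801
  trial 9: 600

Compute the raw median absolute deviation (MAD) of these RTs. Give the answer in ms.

Sorted: 544, 581, 600, 686, 709, 737, 801, 816, 1744 → median = 709
|x − 709|: 28, 165, 1035, 0, 23, 107, 128, 92, 109
Sorted deviations: 0, 23, 28, 92, 107, 109, 128, 165, 1035 → MAD = 107

107 ms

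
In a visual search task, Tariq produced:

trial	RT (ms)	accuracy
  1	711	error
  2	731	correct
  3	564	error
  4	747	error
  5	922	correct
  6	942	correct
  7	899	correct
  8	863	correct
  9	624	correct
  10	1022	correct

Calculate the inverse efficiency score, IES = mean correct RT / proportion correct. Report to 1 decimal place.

Correct trials (n=7): 731, 922, 942, 899, 863, 624, 1022
Mean correct RT = 6003/7 = 857.5714 ms
Proportion correct = 7/10
IES = 857.5714 / (7/10) = 1225.102 ms

1225.1 ms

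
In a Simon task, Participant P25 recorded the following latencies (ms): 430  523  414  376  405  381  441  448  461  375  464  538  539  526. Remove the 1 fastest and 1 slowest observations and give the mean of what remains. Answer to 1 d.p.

Sorted: 375, 376, 381, 405, 414, 430, 441, 448, 461, 464, 523, 526, 538, 539
Drop lowest 1 (375) and highest 1 (539)
Remaining (n=12): Σ = 5407, mean = 5407/12 = 450.583

450.6 ms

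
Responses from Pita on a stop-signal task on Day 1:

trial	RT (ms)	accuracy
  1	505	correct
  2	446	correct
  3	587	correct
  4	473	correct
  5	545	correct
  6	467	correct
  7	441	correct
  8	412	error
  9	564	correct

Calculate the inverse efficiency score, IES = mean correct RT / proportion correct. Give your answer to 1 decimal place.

566.4 ms

Correct trials (n=8): 505, 446, 587, 473, 545, 467, 441, 564
Mean correct RT = 4028/8 = 503.5000 ms
Proportion correct = 8/9
IES = 503.5000 / (8/9) = 566.438 ms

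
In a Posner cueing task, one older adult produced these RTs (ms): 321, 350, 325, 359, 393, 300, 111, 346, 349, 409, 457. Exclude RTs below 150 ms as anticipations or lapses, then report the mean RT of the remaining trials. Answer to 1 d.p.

Excluded: 111
Retained (n=10): Σ = 3609
Mean = 3609/10 = 360.9000

360.9 ms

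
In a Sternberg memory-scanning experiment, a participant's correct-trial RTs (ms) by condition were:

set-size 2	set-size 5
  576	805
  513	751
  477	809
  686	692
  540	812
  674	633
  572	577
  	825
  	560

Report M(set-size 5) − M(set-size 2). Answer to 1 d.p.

M(set-size 2) = 4038/7 = 576.857
M(set-size 5) = 6464/9 = 718.222
Difference = 718.222 − 576.857 = 141.365 ms

141.4 ms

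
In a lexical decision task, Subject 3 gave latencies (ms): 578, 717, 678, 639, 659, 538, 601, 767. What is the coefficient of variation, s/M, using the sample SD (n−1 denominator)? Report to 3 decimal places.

0.116

n = 8, Σ = 5177, M = 647.1250
Σ(x−M)² = 39226.875; s = √(39226.875/7) = 74.8588
CV = 74.8588 / 647.1250 = 0.11568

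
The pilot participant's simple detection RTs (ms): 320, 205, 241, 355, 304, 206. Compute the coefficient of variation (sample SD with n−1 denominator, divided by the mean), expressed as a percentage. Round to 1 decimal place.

23.3%

n = 6, Σ = 1631, M = 271.8333
Σ(x−M)² = 20022.833; s = √(20022.833/5) = 63.2816
CV = 63.2816 / 271.8333 = 0.23280 = 23.280%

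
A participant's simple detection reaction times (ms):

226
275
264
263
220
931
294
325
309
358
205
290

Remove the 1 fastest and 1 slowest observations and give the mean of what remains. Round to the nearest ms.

282 ms

Sorted: 205, 220, 226, 263, 264, 275, 290, 294, 309, 325, 358, 931
Drop lowest 1 (205) and highest 1 (931)
Remaining (n=10): Σ = 2824, mean = 2824/10 = 282.400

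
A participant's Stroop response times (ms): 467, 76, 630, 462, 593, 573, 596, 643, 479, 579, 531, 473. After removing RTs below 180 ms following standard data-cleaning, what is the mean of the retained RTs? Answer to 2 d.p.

Excluded: 76
Retained (n=11): Σ = 6026
Mean = 6026/11 = 547.8182

547.82 ms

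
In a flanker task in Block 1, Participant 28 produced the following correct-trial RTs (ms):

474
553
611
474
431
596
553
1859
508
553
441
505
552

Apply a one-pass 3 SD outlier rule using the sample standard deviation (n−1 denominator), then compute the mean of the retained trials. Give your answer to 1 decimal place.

520.9 ms

n = 13, ΣRT = 8110, M = 623.846
Σ(x−M)² = 1689839.69; s = √(1689839.69/12) = 375.260
Cutoffs: 623.846 ± 3·375.260 → [-501.9, 1749.6]
Outside: 1859 → excluded.
Retained (n=12): Σ = 6251, mean = 6251/12 = 520.917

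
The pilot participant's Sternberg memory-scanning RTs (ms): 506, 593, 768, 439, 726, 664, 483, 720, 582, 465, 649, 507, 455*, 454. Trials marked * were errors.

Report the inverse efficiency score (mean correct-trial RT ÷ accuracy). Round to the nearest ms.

626 ms

Correct trials (n=13): 506, 593, 768, 439, 726, 664, 483, 720, 582, 465, 649, 507, 454
Mean correct RT = 7556/13 = 581.2308 ms
Proportion correct = 13/14
IES = 581.2308 / (13/14) = 625.941 ms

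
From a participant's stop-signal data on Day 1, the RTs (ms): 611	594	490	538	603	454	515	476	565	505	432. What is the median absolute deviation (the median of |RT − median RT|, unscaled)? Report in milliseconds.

50 ms

Sorted: 432, 454, 476, 490, 505, 515, 538, 565, 594, 603, 611 → median = 515
|x − 515|: 96, 79, 25, 23, 88, 61, 0, 39, 50, 10, 83
Sorted deviations: 0, 10, 23, 25, 39, 50, 61, 79, 83, 88, 96 → MAD = 50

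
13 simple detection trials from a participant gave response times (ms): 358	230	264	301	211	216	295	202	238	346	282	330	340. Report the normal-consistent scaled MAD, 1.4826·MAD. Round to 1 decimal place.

Sorted: 202, 211, 216, 230, 238, 264, 282, 295, 301, 330, 340, 346, 358 → median = 282
|x − 282| sorted: 0, 13, 18, 19, 44, 48, 52, 58, 64, 66, 71, 76, 80 → MAD = 52
Robust SD ≈ 1.4826 × 52 = 77.095

77.1 ms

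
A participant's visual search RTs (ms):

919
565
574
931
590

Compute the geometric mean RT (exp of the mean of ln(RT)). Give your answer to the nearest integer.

696 ms

ln(RT): 6.8233, 6.3368, 6.3526, 6.8363, 6.3801
Mean ln(RT) = 32.7291/5 = 6.54582
Geometric mean = exp(6.54582) = 696.33 ms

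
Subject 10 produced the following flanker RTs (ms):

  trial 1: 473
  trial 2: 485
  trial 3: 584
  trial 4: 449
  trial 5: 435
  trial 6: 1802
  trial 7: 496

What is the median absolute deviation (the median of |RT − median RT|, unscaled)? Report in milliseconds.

Sorted: 435, 449, 473, 485, 496, 584, 1802 → median = 485
|x − 485|: 12, 0, 99, 36, 50, 1317, 11
Sorted deviations: 0, 11, 12, 36, 50, 99, 1317 → MAD = 36

36 ms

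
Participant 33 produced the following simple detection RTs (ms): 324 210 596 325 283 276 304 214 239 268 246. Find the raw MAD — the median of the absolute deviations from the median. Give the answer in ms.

37 ms

Sorted: 210, 214, 239, 246, 268, 276, 283, 304, 324, 325, 596 → median = 276
|x − 276|: 48, 66, 320, 49, 7, 0, 28, 62, 37, 8, 30
Sorted deviations: 0, 7, 8, 28, 30, 37, 48, 49, 62, 66, 320 → MAD = 37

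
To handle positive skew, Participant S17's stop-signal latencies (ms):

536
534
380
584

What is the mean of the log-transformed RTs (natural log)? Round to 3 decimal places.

6.219

ln(RT): 6.2841, 6.2804, 5.9402, 6.3699
Σ ln(RT) = 24.8746
Mean = 24.8746/4 = 6.21865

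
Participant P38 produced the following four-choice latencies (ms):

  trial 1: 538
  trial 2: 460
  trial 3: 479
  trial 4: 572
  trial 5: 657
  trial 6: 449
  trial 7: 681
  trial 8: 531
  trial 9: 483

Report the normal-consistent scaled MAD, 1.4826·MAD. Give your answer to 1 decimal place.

77.1 ms

Sorted: 449, 460, 479, 483, 531, 538, 572, 657, 681 → median = 531
|x − 531| sorted: 0, 7, 41, 48, 52, 71, 82, 126, 150 → MAD = 52
Robust SD ≈ 1.4826 × 52 = 77.095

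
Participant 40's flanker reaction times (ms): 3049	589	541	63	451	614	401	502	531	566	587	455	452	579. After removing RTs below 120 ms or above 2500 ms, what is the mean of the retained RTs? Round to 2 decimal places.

Excluded: 63, 3049
Retained (n=12): Σ = 6268
Mean = 6268/12 = 522.3333

522.33 ms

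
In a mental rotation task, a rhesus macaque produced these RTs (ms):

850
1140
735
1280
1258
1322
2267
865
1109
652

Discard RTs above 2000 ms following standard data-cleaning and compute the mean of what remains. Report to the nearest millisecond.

1023 ms

Excluded: 2267
Retained (n=9): Σ = 9211
Mean = 9211/9 = 1023.4444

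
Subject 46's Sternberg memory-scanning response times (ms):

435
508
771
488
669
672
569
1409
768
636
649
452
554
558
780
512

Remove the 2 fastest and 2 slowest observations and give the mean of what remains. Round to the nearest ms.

Sorted: 435, 452, 488, 508, 512, 554, 558, 569, 636, 649, 669, 672, 768, 771, 780, 1409
Drop lowest 2 (435, 452) and highest 2 (780, 1409)
Remaining (n=12): Σ = 7354, mean = 7354/12 = 612.833

613 ms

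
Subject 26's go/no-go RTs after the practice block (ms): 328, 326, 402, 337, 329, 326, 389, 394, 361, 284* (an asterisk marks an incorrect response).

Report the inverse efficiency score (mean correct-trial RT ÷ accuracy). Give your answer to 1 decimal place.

394.1 ms

Correct trials (n=9): 328, 326, 402, 337, 329, 326, 389, 394, 361
Mean correct RT = 3192/9 = 354.6667 ms
Proportion correct = 9/10
IES = 354.6667 / (9/10) = 394.074 ms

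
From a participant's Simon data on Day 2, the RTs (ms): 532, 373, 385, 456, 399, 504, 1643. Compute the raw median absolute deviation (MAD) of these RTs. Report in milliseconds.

71 ms

Sorted: 373, 385, 399, 456, 504, 532, 1643 → median = 456
|x − 456|: 76, 83, 71, 0, 57, 48, 1187
Sorted deviations: 0, 48, 57, 71, 76, 83, 1187 → MAD = 71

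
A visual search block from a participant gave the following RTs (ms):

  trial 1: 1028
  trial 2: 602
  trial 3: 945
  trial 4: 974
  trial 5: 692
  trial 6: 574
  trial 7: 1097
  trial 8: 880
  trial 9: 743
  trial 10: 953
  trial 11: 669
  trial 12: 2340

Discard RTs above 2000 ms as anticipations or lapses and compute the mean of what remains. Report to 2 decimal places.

Excluded: 2340
Retained (n=11): Σ = 9157
Mean = 9157/11 = 832.4545

832.45 ms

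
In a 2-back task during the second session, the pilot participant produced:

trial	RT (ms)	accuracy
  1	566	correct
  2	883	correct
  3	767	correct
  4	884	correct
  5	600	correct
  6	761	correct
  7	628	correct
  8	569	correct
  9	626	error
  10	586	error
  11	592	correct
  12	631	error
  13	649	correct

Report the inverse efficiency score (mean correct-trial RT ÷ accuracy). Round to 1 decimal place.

Correct trials (n=10): 566, 883, 767, 884, 600, 761, 628, 569, 592, 649
Mean correct RT = 6899/10 = 689.9000 ms
Proportion correct = 10/13
IES = 689.9000 / (10/13) = 896.870 ms

896.9 ms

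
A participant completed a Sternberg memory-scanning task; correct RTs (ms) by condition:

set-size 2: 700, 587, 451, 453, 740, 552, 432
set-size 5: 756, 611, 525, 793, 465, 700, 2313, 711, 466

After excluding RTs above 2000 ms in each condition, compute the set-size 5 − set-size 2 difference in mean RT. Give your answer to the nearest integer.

69 ms

set-size 5: exclude 2313
M(set-size 2) = 3915/7 = 559.286
M(set-size 5) = 5027/8 = 628.375
Difference = 628.375 − 559.286 = 69.089 ms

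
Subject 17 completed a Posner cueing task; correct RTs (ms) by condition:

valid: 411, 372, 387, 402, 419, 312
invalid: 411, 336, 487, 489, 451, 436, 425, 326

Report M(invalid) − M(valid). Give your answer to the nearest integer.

M(valid) = 2303/6 = 383.833
M(invalid) = 3361/8 = 420.125
Difference = 420.125 − 383.833 = 36.292 ms

36 ms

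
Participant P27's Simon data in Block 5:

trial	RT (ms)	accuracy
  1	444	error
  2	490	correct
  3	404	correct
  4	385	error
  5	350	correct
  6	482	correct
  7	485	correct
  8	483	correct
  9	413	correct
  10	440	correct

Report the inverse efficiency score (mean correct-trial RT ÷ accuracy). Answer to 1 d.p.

554.2 ms

Correct trials (n=8): 490, 404, 350, 482, 485, 483, 413, 440
Mean correct RT = 3547/8 = 443.3750 ms
Proportion correct = 8/10
IES = 443.3750 / (8/10) = 554.219 ms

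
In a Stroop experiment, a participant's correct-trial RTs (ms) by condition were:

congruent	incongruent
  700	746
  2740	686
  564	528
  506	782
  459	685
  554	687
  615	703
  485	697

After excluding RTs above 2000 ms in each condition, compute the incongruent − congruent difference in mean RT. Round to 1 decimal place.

134.5 ms

congruent: exclude 2740
M(congruent) = 3883/7 = 554.714
M(incongruent) = 5514/8 = 689.250
Difference = 689.250 − 554.714 = 134.536 ms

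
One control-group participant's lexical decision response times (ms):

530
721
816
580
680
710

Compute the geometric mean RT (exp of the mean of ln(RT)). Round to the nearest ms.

666 ms

ln(RT): 6.2729, 6.5806, 6.7044, 6.3630, 6.5221, 6.5653
Mean ln(RT) = 39.0083/6 = 6.50139
Geometric mean = exp(6.50139) = 666.06 ms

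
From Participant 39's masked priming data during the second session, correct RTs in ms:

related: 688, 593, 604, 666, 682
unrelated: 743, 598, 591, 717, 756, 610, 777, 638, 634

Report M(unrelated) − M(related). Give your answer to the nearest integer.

27 ms

M(related) = 3233/5 = 646.600
M(unrelated) = 6064/9 = 673.778
Difference = 673.778 − 646.600 = 27.178 ms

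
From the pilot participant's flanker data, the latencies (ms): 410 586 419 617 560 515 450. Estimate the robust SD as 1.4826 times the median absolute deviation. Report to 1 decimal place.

Sorted: 410, 419, 450, 515, 560, 586, 617 → median = 515
|x − 515| sorted: 0, 45, 65, 71, 96, 102, 105 → MAD = 71
Robust SD ≈ 1.4826 × 71 = 105.265

105.3 ms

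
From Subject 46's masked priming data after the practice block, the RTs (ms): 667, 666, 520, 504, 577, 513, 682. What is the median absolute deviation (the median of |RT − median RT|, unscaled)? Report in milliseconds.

Sorted: 504, 513, 520, 577, 666, 667, 682 → median = 577
|x − 577|: 90, 89, 57, 73, 0, 64, 105
Sorted deviations: 0, 57, 64, 73, 89, 90, 105 → MAD = 73

73 ms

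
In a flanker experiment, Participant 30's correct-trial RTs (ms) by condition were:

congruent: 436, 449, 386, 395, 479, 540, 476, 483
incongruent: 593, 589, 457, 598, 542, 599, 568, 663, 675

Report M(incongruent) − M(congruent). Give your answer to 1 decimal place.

M(congruent) = 3644/8 = 455.500
M(incongruent) = 5284/9 = 587.111
Difference = 587.111 − 455.500 = 131.611 ms

131.6 ms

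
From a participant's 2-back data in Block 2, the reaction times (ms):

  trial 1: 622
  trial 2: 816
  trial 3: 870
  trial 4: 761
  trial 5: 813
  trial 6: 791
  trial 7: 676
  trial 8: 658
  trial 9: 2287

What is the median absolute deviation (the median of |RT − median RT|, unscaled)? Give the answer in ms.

Sorted: 622, 658, 676, 761, 791, 813, 816, 870, 2287 → median = 791
|x − 791|: 169, 25, 79, 30, 22, 0, 115, 133, 1496
Sorted deviations: 0, 22, 25, 30, 79, 115, 133, 169, 1496 → MAD = 79

79 ms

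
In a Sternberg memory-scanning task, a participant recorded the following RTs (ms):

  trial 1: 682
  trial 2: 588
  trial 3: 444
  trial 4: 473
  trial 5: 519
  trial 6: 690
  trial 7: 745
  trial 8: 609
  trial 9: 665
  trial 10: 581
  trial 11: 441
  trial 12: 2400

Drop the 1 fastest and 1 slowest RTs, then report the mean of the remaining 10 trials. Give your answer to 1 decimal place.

599.6 ms

Sorted: 441, 444, 473, 519, 581, 588, 609, 665, 682, 690, 745, 2400
Drop lowest 1 (441) and highest 1 (2400)
Remaining (n=10): Σ = 5996, mean = 5996/10 = 599.600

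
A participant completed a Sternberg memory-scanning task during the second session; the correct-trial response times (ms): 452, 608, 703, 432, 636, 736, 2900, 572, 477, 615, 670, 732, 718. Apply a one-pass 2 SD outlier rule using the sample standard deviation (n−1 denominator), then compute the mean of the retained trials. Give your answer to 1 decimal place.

n = 13, ΣRT = 10251, M = 788.538
Σ(x−M)² = 4960871.23; s = √(4960871.23/12) = 642.967
Cutoffs: 788.538 ± 2·642.967 → [-497.4, 2074.5]
Outside: 2900 → excluded.
Retained (n=12): Σ = 7351, mean = 7351/12 = 612.583

612.6 ms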